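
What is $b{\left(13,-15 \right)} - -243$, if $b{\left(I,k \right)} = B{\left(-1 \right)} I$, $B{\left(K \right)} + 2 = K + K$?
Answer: $191$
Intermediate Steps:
$B{\left(K \right)} = -2 + 2 K$ ($B{\left(K \right)} = -2 + \left(K + K\right) = -2 + 2 K$)
$b{\left(I,k \right)} = - 4 I$ ($b{\left(I,k \right)} = \left(-2 + 2 \left(-1\right)\right) I = \left(-2 - 2\right) I = - 4 I$)
$b{\left(13,-15 \right)} - -243 = \left(-4\right) 13 - -243 = -52 + 243 = 191$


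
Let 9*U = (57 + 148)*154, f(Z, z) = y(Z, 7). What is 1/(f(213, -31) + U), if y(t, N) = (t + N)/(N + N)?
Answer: 63/221980 ≈ 0.00028381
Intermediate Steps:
y(t, N) = (N + t)/(2*N) (y(t, N) = (N + t)/((2*N)) = (N + t)*(1/(2*N)) = (N + t)/(2*N))
f(Z, z) = ½ + Z/14 (f(Z, z) = (½)*(7 + Z)/7 = (½)*(⅐)*(7 + Z) = ½ + Z/14)
U = 31570/9 (U = ((57 + 148)*154)/9 = (205*154)/9 = (⅑)*31570 = 31570/9 ≈ 3507.8)
1/(f(213, -31) + U) = 1/((½ + (1/14)*213) + 31570/9) = 1/((½ + 213/14) + 31570/9) = 1/(110/7 + 31570/9) = 1/(221980/63) = 63/221980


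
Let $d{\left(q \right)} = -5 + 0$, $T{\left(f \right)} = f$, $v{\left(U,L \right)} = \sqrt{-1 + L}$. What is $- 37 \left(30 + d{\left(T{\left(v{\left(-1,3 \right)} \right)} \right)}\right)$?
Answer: $-925$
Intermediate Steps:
$d{\left(q \right)} = -5$
$- 37 \left(30 + d{\left(T{\left(v{\left(-1,3 \right)} \right)} \right)}\right) = - 37 \left(30 - 5\right) = \left(-37\right) 25 = -925$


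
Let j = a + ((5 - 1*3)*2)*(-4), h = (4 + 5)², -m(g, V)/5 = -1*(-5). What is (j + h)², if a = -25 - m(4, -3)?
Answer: 4225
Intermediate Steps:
m(g, V) = -25 (m(g, V) = -(-5)*(-5) = -5*5 = -25)
a = 0 (a = -25 - 1*(-25) = -25 + 25 = 0)
h = 81 (h = 9² = 81)
j = -16 (j = 0 + ((5 - 1*3)*2)*(-4) = 0 + ((5 - 3)*2)*(-4) = 0 + (2*2)*(-4) = 0 + 4*(-4) = 0 - 16 = -16)
(j + h)² = (-16 + 81)² = 65² = 4225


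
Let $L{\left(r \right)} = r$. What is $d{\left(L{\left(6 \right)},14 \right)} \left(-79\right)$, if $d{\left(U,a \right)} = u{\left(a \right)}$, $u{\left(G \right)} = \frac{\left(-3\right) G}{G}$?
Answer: $237$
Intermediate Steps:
$u{\left(G \right)} = -3$
$d{\left(U,a \right)} = -3$
$d{\left(L{\left(6 \right)},14 \right)} \left(-79\right) = \left(-3\right) \left(-79\right) = 237$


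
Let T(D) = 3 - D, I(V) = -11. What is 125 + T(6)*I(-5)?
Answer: 158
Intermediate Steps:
125 + T(6)*I(-5) = 125 + (3 - 1*6)*(-11) = 125 + (3 - 6)*(-11) = 125 - 3*(-11) = 125 + 33 = 158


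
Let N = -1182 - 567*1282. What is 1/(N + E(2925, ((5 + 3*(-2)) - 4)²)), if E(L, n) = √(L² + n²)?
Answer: -364038/265043052763 - 925*√10/530086105526 ≈ -1.3790e-6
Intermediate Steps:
N = -728076 (N = -1182 - 726894 = -728076)
1/(N + E(2925, ((5 + 3*(-2)) - 4)²)) = 1/(-728076 + √(2925² + (((5 + 3*(-2)) - 4)²)²)) = 1/(-728076 + √(8555625 + (((5 - 6) - 4)²)²)) = 1/(-728076 + √(8555625 + ((-1 - 4)²)²)) = 1/(-728076 + √(8555625 + ((-5)²)²)) = 1/(-728076 + √(8555625 + 25²)) = 1/(-728076 + √(8555625 + 625)) = 1/(-728076 + √8556250) = 1/(-728076 + 925*√10)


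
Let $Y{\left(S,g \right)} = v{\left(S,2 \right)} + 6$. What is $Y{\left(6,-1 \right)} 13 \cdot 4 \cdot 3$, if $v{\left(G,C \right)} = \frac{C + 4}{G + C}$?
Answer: $1053$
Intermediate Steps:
$v{\left(G,C \right)} = \frac{4 + C}{C + G}$
$Y{\left(S,g \right)} = 6 + \frac{6}{2 + S}$ ($Y{\left(S,g \right)} = \frac{4 + 2}{2 + S} + 6 = \frac{1}{2 + S} 6 + 6 = \frac{6}{2 + S} + 6 = 6 + \frac{6}{2 + S}$)
$Y{\left(6,-1 \right)} 13 \cdot 4 \cdot 3 = \frac{6 \left(3 + 6\right)}{2 + 6} \cdot 13 \cdot 4 \cdot 3 = 6 \cdot \frac{1}{8} \cdot 9 \cdot 13 \cdot 12 = \frac{27}{4} \cdot 13 \cdot 12 = \frac{351}{4} \cdot 12 = 1053$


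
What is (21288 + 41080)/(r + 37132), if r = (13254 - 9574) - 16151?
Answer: 62368/24661 ≈ 2.5290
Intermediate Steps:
r = -12471 (r = 3680 - 16151 = -12471)
(21288 + 41080)/(r + 37132) = (21288 + 41080)/(-12471 + 37132) = 62368/24661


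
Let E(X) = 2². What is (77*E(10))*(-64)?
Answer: -19712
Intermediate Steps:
E(X) = 4
(77*E(10))*(-64) = (77*4)*(-64) = 308*(-64) = -19712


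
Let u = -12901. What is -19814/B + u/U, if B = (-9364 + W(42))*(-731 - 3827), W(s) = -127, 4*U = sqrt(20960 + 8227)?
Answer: -9907/21629989 - 51604*sqrt(3243)/9729 ≈ -302.06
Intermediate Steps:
U = 3*sqrt(3243)/4 (U = sqrt(20960 + 8227)/4 = sqrt(29187)/4 = (3*sqrt(3243))/4 = 3*sqrt(3243)/4 ≈ 42.711)
B = 43259978 (B = (-9364 - 127)*(-731 - 3827) = -9491*(-4558) = 43259978)
-19814/B + u/U = -19814/43259978 - 12901*4*sqrt(3243)/9729 = -19814*1/43259978 - 51604*sqrt(3243)/9729 = -9907/21629989 - 51604*sqrt(3243)/9729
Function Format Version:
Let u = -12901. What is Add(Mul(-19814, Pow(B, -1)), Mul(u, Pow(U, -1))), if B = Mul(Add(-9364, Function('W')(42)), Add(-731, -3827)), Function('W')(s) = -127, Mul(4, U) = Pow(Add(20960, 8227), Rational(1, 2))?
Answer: Add(Rational(-9907, 21629989), Mul(Rational(-51604, 9729), Pow(3243, Rational(1, 2)))) ≈ -302.06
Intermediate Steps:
U = Mul(Rational(3, 4), Pow(3243, Rational(1, 2))) (U = Mul(Rational(1, 4), Pow(Add(20960, 8227), Rational(1, 2))) = Mul(Rational(1, 4), Pow(29187, Rational(1, 2))) = Mul(Rational(1, 4), Mul(3, Pow(3243, Rational(1, 2)))) = Mul(Rational(3, 4), Pow(3243, Rational(1, 2))) ≈ 42.711)
B = 43259978 (B = Mul(Add(-9364, -127), Add(-731, -3827)) = Mul(-9491, -4558) = 43259978)
Add(Mul(-19814, Pow(B, -1)), Mul(u, Pow(U, -1))) = Add(Mul(-19814, Pow(43259978, -1)), Mul(-12901, Pow(Mul(Rational(3, 4), Pow(3243, Rational(1, 2))), -1))) = Add(Mul(-19814, Rational(1, 43259978)), Mul(-12901, Mul(Rational(4, 9729), Pow(3243, Rational(1, 2))))) = Add(Rational(-9907, 21629989), Mul(Rational(-51604, 9729), Pow(3243, Rational(1, 2))))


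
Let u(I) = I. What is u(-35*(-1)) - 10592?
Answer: -10557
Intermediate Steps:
u(-35*(-1)) - 10592 = -35*(-1) - 10592 = 35 - 10592 = -10557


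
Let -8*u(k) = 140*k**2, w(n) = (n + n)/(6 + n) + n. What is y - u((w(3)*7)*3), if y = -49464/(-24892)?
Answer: 1291390577/12446 ≈ 1.0376e+5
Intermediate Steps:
w(n) = n + 2*n/(6 + n) (w(n) = (2*n)/(6 + n) + n = 2*n/(6 + n) + n = n + 2*n/(6 + n))
u(k) = -35*k**2/2
y = 12366/6223 (y = -49464*(-1/24892) = 12366/6223 ≈ 1.9871)
y - u((w(3)*7)*3) = 12366/6223 - (-35)*(((3*(8 + 3)/(6 + 3))*7)*3)**2/2 = 12366/6223 - (-35)*(((3*11/9)*7)*3)**2/2 = 12366/6223 - (-35)*(((3*(1/9)*11)*7)*3)**2/2 = 12366/6223 - (-35)*(((11/3)*7)*3)**2/2 = 12366/6223 - (-35)*((77/3)*3)**2/2 = 12366/6223 - (-35)*77**2/2 = 12366/6223 - (-35)*5929/2 = 12366/6223 - 1*(-207515/2) = 12366/6223 + 207515/2 = 1291390577/12446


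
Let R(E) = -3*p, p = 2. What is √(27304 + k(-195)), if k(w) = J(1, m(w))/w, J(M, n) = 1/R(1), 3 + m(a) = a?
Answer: √4152938530/390 ≈ 165.24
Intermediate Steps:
m(a) = -3 + a
R(E) = -6 (R(E) = -3*2 = -6)
J(M, n) = -⅙ (J(M, n) = 1/(-6) = -⅙)
k(w) = -1/(6*w)
√(27304 + k(-195)) = √(27304 - ⅙/(-195)) = √(27304 - ⅙*(-1/195)) = √(27304 + 1/1170) = √(31945681/1170) = √4152938530/390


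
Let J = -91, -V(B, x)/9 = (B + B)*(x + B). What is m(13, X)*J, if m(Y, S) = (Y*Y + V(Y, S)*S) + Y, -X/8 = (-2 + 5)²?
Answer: 90440350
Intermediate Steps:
V(B, x) = -18*B*(B + x) (V(B, x) = -9*(B + B)*(x + B) = -9*2*B*(B + x) = -18*B*(B + x))
X = -72 (X = -8*(-2 + 5)² = -8*3² = -8*9 = -72)
m(Y, S) = Y + Y² - 18*S*Y*(S + Y) (m(Y, S) = (Y*Y + (-18*Y*(Y + S))*S) + Y = (Y² + (-18*Y*(S + Y))*S) + Y = (Y² - 18*S*Y*(S + Y)) + Y = Y + Y² - 18*S*Y*(S + Y))
m(13, X)*J = (13*(1 + 13 - 18*(-72)*(-72 + 13)))*(-91) = (13*(1 + 13 - 18*(-72)*(-59)))*(-91) = (13*(1 + 13 - 76464))*(-91) = (13*(-76450))*(-91) = -993850*(-91) = 90440350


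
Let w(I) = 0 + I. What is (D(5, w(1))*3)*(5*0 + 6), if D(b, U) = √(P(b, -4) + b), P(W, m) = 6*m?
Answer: 18*I*√19 ≈ 78.46*I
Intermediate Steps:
w(I) = I
D(b, U) = √(-24 + b) (D(b, U) = √(6*(-4) + b) = √(-24 + b))
(D(5, w(1))*3)*(5*0 + 6) = (√(-24 + 5)*3)*(5*0 + 6) = (√(-19)*3)*(0 + 6) = ((I*√19)*3)*6 = (3*I*√19)*6 = 18*I*√19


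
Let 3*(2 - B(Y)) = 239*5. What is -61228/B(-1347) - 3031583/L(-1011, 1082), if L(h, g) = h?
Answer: 3790256711/1202079 ≈ 3153.1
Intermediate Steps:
B(Y) = -1189/3 (B(Y) = 2 - 239*5/3 = 2 - 1/3*1195 = 2 - 1195/3 = -1189/3)
-61228/B(-1347) - 3031583/L(-1011, 1082) = -61228/(-1189/3) - 3031583/(-1011) = -61228*(-3/1189) - 3031583*(-1/1011) = 183684/1189 + 3031583/1011 = 3790256711/1202079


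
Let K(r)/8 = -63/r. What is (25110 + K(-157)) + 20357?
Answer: 7138823/157 ≈ 45470.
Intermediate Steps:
K(r) = -504/r (K(r) = 8*(-63/r) = -504/r)
(25110 + K(-157)) + 20357 = (25110 - 504/(-157)) + 20357 = (25110 - 504*(-1/157)) + 20357 = (25110 + 504/157) + 20357 = 3942774/157 + 20357 = 7138823/157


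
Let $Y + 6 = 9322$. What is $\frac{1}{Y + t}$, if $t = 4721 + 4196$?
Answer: $\frac{1}{18233} \approx 5.4846 \cdot 10^{-5}$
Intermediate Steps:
$Y = 9316$ ($Y = -6 + 9322 = 9316$)
$t = 8917$
$\frac{1}{Y + t} = \frac{1}{9316 + 8917} = \frac{1}{18233}$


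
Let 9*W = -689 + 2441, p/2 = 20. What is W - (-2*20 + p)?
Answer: 584/3 ≈ 194.67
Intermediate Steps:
p = 40 (p = 2*20 = 40)
W = 584/3 (W = (-689 + 2441)/9 = (1/9)*1752 = 584/3 ≈ 194.67)
W - (-2*20 + p) = 584/3 - (-2*20 + 40) = 584/3 - (-40 + 40) = 584/3 - 1*0 = 584/3 + 0 = 584/3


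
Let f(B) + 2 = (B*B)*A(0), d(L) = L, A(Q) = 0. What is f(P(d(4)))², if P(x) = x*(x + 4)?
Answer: 4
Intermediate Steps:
P(x) = x*(4 + x)
f(B) = -2 (f(B) = -2 + (B*B)*0 = -2 + B²*0 = -2 + 0 = -2)
f(P(d(4)))² = (-2)² = 4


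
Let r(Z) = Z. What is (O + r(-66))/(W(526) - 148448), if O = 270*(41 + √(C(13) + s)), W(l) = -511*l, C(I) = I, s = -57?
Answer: -1834/69539 - 90*I*√11/69539 ≈ -0.026374 - 0.0042925*I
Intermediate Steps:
O = 11070 + 540*I*√11 (O = 270*(41 + √(13 - 57)) = 270*(41 + √(-44)) = 270*(41 + 2*I*√11) = 11070 + 540*I*√11 ≈ 11070.0 + 1791.0*I)
(O + r(-66))/(W(526) - 148448) = ((11070 + 540*I*√11) - 66)/(-511*526 - 148448) = (11004 + 540*I*√11)/(-268786 - 148448) = (11004 + 540*I*√11)/(-417234) = (11004 + 540*I*√11)*(-1/417234) = -1834/69539 - 90*I*√11/69539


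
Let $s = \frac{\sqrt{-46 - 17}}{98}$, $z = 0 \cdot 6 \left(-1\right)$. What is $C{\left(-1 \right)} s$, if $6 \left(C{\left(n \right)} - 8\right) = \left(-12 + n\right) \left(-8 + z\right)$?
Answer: $\frac{38 i \sqrt{7}}{49} \approx 2.0518 i$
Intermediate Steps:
$z = 0$ ($z = 0 \left(-1\right) = 0$)
$C{\left(n \right)} = 24 - \frac{4 n}{3}$ ($C{\left(n \right)} = 8 + \frac{\left(-12 + n\right) \left(-8 + 0\right)}{6} = 8 + \frac{\left(-12 + n\right) \left(-8\right)}{6} = 8 + \frac{96 - 8 n}{6} = 8 - \left(-16 + \frac{4 n}{3}\right) = 24 - \frac{4 n}{3}$)
$s = \frac{3 i \sqrt{7}}{98}$ ($s = \sqrt{-63} \cdot \frac{1}{98} = 3 i \sqrt{7} \cdot \frac{1}{98} = \frac{3 i \sqrt{7}}{98} \approx 0.080992 i$)
$C{\left(-1 \right)} s = \left(24 - - \frac{4}{3}\right) \frac{3 i \sqrt{7}}{98} = \left(24 + \frac{4}{3}\right) \frac{3 i \sqrt{7}}{98} = \frac{76 \frac{3 i \sqrt{7}}{98}}{3} = \frac{38 i \sqrt{7}}{49}$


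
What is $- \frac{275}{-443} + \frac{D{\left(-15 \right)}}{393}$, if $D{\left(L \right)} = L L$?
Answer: $\frac{69250}{58033} \approx 1.1933$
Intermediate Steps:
$D{\left(L \right)} = L^{2}$
$- \frac{275}{-443} + \frac{D{\left(-15 \right)}}{393} = - \frac{275}{-443} + \frac{\left(-15\right)^{2}}{393} = \left(-275\right) \left(- \frac{1}{443}\right) + 225 \cdot \frac{1}{393} = \frac{275}{443} + \frac{75}{131} = \frac{69250}{58033}$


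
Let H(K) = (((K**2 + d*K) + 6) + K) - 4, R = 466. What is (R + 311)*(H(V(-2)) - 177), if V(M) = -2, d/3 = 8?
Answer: -171717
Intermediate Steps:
d = 24 (d = 3*8 = 24)
H(K) = 2 + K**2 + 25*K (H(K) = (((K**2 + 24*K) + 6) + K) - 4 = ((6 + K**2 + 24*K) + K) - 4 = (6 + K**2 + 25*K) - 4 = 2 + K**2 + 25*K)
(R + 311)*(H(V(-2)) - 177) = (466 + 311)*((2 + (-2)**2 + 25*(-2)) - 177) = 777*((2 + 4 - 50) - 177) = 777*(-44 - 177) = 777*(-221) = -171717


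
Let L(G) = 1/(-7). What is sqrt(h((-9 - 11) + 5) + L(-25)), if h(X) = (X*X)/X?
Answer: I*sqrt(742)/7 ≈ 3.8914*I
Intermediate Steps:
L(G) = -1/7
h(X) = X (h(X) = X**2/X = X)
sqrt(h((-9 - 11) + 5) + L(-25)) = sqrt(((-9 - 11) + 5) - 1/7) = sqrt((-20 + 5) - 1/7) = sqrt(-15 - 1/7) = sqrt(-106/7) = I*sqrt(742)/7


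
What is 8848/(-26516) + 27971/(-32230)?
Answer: -36673217/30521810 ≈ -1.2015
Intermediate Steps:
8848/(-26516) + 27971/(-32230) = 8848*(-1/26516) + 27971*(-1/32230) = -316/947 - 27971/32230 = -36673217/30521810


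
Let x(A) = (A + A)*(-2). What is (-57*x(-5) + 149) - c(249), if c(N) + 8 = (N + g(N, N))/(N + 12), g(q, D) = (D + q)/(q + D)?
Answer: -256813/261 ≈ -983.96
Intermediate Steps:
g(q, D) = 1 (g(q, D) = (D + q)/(D + q) = 1)
x(A) = -4*A (x(A) = (2*A)*(-2) = -4*A)
c(N) = -8 + (1 + N)/(12 + N) (c(N) = -8 + (N + 1)/(N + 12) = -8 + (1 + N)/(12 + N))
(-57*x(-5) + 149) - c(249) = (-(-228)*(-5) + 149) - (-95 - 7*249)/(12 + 249) = (-57*20 + 149) - (-95 - 1743)/261 = (-1140 + 149) - (-1838)/261 = -991 - 1*(-1838/261) = -991 + 1838/261 = -256813/261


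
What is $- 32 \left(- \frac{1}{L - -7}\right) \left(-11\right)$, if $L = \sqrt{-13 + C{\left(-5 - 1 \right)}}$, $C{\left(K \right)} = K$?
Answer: $- \frac{616}{17} + \frac{88 i \sqrt{19}}{17} \approx -36.235 + 22.564 i$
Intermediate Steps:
$L = i \sqrt{19}$ ($L = \sqrt{-13 - 6} = \sqrt{-19} = i \sqrt{19} \approx 4.3589 i$)
$- 32 \left(- \frac{1}{L - -7}\right) \left(-11\right) = - 32 \left(- \frac{1}{i \sqrt{19} - -7}\right) \left(-11\right) = - 32 \left(- \frac{1}{i \sqrt{19} + \left(9 - 2\right)}\right) \left(-11\right) = - 32 \left(- \frac{1}{i \sqrt{19} + 7}\right) \left(-11\right) = - 32 \left(- \frac{1}{7 + i \sqrt{19}}\right) \left(-11\right) = \frac{32}{7 + i \sqrt{19}} \left(-11\right) = - \frac{352}{7 + i \sqrt{19}}$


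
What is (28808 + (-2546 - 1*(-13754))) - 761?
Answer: 39255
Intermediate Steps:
(28808 + (-2546 - 1*(-13754))) - 761 = (28808 + (-2546 + 13754)) - 761 = (28808 + 11208) - 761 = 40016 - 761 = 39255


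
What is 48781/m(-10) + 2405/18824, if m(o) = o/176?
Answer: -6215869219/7240 ≈ -8.5855e+5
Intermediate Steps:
m(o) = o/176 (m(o) = o*(1/176) = o/176)
48781/m(-10) + 2405/18824 = 48781/(((1/176)*(-10))) + 2405/18824 = 48781/(-5/88) + 2405*(1/18824) = 48781*(-88/5) + 185/1448 = -4292728/5 + 185/1448 = -6215869219/7240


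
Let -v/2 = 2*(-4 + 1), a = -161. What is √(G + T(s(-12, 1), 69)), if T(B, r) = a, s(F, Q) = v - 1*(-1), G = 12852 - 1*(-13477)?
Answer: 2*√6542 ≈ 161.77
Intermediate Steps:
G = 26329 (G = 12852 + 13477 = 26329)
v = 12 (v = -4*(-4 + 1) = -4*(-3) = -2*(-6) = 12)
s(F, Q) = 13 (s(F, Q) = 12 - 1*(-1) = 12 + 1 = 13)
T(B, r) = -161
√(G + T(s(-12, 1), 69)) = √(26329 - 161) = √26168 = 2*√6542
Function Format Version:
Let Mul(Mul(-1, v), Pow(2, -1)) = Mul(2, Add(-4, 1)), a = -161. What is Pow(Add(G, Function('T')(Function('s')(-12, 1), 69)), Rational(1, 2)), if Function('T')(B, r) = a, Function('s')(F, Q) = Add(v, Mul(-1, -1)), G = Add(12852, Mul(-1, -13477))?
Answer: Mul(2, Pow(6542, Rational(1, 2))) ≈ 161.77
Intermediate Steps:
G = 26329 (G = Add(12852, 13477) = 26329)
v = 12 (v = Mul(-2, Mul(2, Add(-4, 1))) = Mul(-2, Mul(2, -3)) = Mul(-2, -6) = 12)
Function('s')(F, Q) = 13 (Function('s')(F, Q) = Add(12, Mul(-1, -1)) = Add(12, 1) = 13)
Function('T')(B, r) = -161
Pow(Add(G, Function('T')(Function('s')(-12, 1), 69)), Rational(1, 2)) = Pow(Add(26329, -161), Rational(1, 2)) = Pow(26168, Rational(1, 2)) = Mul(2, Pow(6542, Rational(1, 2)))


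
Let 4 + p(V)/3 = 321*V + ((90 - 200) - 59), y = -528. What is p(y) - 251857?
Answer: -760840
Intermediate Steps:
p(V) = -519 + 963*V (p(V) = -12 + 3*(321*V + ((90 - 200) - 59)) = -12 + 3*(321*V + (-110 - 59)) = -12 + 3*(321*V - 169) = -12 + 3*(-169 + 321*V) = -12 + (-507 + 963*V) = -519 + 963*V)
p(y) - 251857 = (-519 + 963*(-528)) - 251857 = (-519 - 508464) - 251857 = -508983 - 251857 = -760840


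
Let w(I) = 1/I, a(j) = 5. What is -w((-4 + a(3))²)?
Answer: -1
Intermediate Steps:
-w((-4 + a(3))²) = -1/((-4 + 5)²) = -1/(1²) = -1/1 = -1*1 = -1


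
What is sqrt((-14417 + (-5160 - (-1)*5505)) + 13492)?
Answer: 2*I*sqrt(145) ≈ 24.083*I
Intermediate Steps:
sqrt((-14417 + (-5160 - (-1)*5505)) + 13492) = sqrt((-14417 + (-5160 - 1*(-5505))) + 13492) = sqrt((-14417 + (-5160 + 5505)) + 13492) = sqrt((-14417 + 345) + 13492) = sqrt(-14072 + 13492) = sqrt(-580) = 2*I*sqrt(145)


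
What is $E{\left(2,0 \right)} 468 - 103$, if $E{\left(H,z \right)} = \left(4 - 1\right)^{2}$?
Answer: $4109$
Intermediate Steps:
$E{\left(H,z \right)} = 9$ ($E{\left(H,z \right)} = 3^{2} = 9$)
$E{\left(2,0 \right)} 468 - 103 = 9 \cdot 468 - 103 = 4212 - 103 = 4109$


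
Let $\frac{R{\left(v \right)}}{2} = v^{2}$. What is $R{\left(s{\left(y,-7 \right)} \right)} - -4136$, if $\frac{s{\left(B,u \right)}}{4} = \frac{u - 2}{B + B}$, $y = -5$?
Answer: $\frac{104048}{25} \approx 4161.9$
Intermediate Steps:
$s{\left(B,u \right)} = \frac{2 \left(-2 + u\right)}{B}$ ($s{\left(B,u \right)} = 4 \frac{u - 2}{B + B} = 4 \frac{-2 + u}{2 B} = \frac{2 \left(-2 + u\right)}{B}$)
$R{\left(v \right)} = 2 v^{2}$
$R{\left(s{\left(y,-7 \right)} \right)} - -4136 = 2 \left(\frac{2 \left(-2 - 7\right)}{-5}\right)^{2} - -4136 = 2 \left(2 \left(- \frac{1}{5}\right) \left(-9\right)\right)^{2} + 4136 = 2 \left(\frac{18}{5}\right)^{2} + 4136 = 2 \cdot \frac{324}{25} + 4136 = \frac{648}{25} + 4136 = \frac{104048}{25}$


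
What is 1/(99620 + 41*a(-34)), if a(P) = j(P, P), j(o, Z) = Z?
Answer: 1/98226 ≈ 1.0181e-5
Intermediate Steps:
a(P) = P
1/(99620 + 41*a(-34)) = 1/(99620 + 41*(-34)) = 1/(99620 - 1394) = 1/98226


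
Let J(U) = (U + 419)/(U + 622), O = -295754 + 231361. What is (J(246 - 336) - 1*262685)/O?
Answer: 19964013/4893868 ≈ 4.0794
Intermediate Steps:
O = -64393
J(U) = (419 + U)/(622 + U)
(J(246 - 336) - 1*262685)/O = ((419 + (246 - 336))/(622 + (246 - 336)) - 1*262685)/(-64393) = ((419 - 90)/(622 - 90) - 262685)*(-1/64393) = (329/532 - 262685)*(-1/64393) = ((1/532)*329 - 262685)*(-1/64393) = (47/76 - 262685)*(-1/64393) = -19964013/76*(-1/64393) = 19964013/4893868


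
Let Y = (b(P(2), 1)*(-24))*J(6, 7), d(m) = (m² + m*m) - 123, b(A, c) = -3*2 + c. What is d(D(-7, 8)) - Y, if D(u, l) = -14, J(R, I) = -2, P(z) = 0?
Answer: 509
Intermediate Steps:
b(A, c) = -6 + c
d(m) = -123 + 2*m² (d(m) = (m² + m²) - 123 = 2*m² - 123 = -123 + 2*m²)
Y = -240 (Y = ((-6 + 1)*(-24))*(-2) = -5*(-24)*(-2) = 120*(-2) = -240)
d(D(-7, 8)) - Y = (-123 + 2*(-14)²) - 1*(-240) = (-123 + 2*196) + 240 = (-123 + 392) + 240 = 269 + 240 = 509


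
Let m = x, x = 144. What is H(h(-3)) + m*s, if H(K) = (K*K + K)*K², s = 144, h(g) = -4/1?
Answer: 20928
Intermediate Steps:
m = 144
h(g) = -4 (h(g) = -4*1 = -4)
H(K) = K²*(K + K²) (H(K) = (K² + K)*K² = (K + K²)*K² = K²*(K + K²))
H(h(-3)) + m*s = (-4)³*(1 - 4) + 144*144 = -64*(-3) + 20736 = 192 + 20736 = 20928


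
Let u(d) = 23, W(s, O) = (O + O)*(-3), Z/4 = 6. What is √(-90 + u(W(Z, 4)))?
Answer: I*√67 ≈ 8.1853*I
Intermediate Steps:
Z = 24 (Z = 4*6 = 24)
W(s, O) = -6*O (W(s, O) = (2*O)*(-3) = -6*O)
√(-90 + u(W(Z, 4))) = √(-90 + 23) = √(-67) = I*√67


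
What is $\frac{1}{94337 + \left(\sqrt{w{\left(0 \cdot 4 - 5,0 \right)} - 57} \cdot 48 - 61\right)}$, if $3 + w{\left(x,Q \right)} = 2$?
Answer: $\frac{23569}{2222024452} - \frac{3 i \sqrt{58}}{555506113} \approx 1.0607 \cdot 10^{-5} - 4.1129 \cdot 10^{-8} i$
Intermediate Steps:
$w{\left(x,Q \right)} = -1$ ($w{\left(x,Q \right)} = -3 + 2 = -1$)
$\frac{1}{94337 + \left(\sqrt{w{\left(0 \cdot 4 - 5,0 \right)} - 57} \cdot 48 - 61\right)} = \frac{1}{94337 - \left(61 - \sqrt{-1 - 57} \cdot 48\right)} = \frac{1}{94337 - \left(61 - \sqrt{-58} \cdot 48\right)} = \frac{1}{94337 - \left(61 - i \sqrt{58} \cdot 48\right)} = \frac{1}{94337 - \left(61 - 48 i \sqrt{58}\right)} = \frac{1}{94276 + 48 i \sqrt{58}}$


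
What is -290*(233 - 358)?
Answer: 36250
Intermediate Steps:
-290*(233 - 358) = -290*(-125) = 36250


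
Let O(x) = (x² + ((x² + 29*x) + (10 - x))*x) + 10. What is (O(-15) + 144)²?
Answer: 9947716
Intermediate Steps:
O(x) = 10 + x² + x*(10 + x² + 28*x) (O(x) = (x² + (10 + x² + 28*x)*x) + 10 = (x² + x*(10 + x² + 28*x)) + 10 = 10 + x² + x*(10 + x² + 28*x))
(O(-15) + 144)² = ((10 + (-15)³ + 10*(-15) + 29*(-15)²) + 144)² = ((10 - 3375 - 150 + 29*225) + 144)² = ((10 - 3375 - 150 + 6525) + 144)² = (3010 + 144)² = 3154² = 9947716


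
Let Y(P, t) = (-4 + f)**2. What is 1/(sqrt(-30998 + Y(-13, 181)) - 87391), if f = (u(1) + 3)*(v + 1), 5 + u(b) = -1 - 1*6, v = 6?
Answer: -87391/7637213390 - 7*I*sqrt(541)/7637213390 ≈ -1.1443e-5 - 2.1319e-8*I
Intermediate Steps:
u(b) = -12 (u(b) = -5 + (-1 - 1*6) = -5 + (-1 - 6) = -5 - 7 = -12)
f = -63 (f = (-12 + 3)*(6 + 1) = -9*7 = -63)
Y(P, t) = 4489 (Y(P, t) = (-4 - 63)**2 = (-67)**2 = 4489)
1/(sqrt(-30998 + Y(-13, 181)) - 87391) = 1/(sqrt(-30998 + 4489) - 87391) = 1/(sqrt(-26509) - 87391) = 1/(7*I*sqrt(541) - 87391) = 1/(-87391 + 7*I*sqrt(541))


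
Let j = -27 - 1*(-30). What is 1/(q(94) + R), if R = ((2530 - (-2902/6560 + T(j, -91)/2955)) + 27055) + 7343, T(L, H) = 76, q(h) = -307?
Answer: 387696/14197976753 ≈ 2.7306e-5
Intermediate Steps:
j = 3 (j = -27 + 30 = 3)
R = 14316999425/387696 (R = ((2530 - (-2902/6560 + 76/2955)) + 27055) + 7343 = ((2530 - (-2902*1/6560 + 76*(1/2955))) + 27055) + 7343 = ((2530 - (-1451/3280 + 76/2955)) + 27055) + 7343 = ((2530 - 1*(-161537/387696)) + 27055) + 7343 = ((2530 + 161537/387696) + 27055) + 7343 = (981032417/387696 + 27055) + 7343 = 11470147697/387696 + 7343 = 14316999425/387696 ≈ 36928.)
1/(q(94) + R) = 1/(-307 + 14316999425/387696) = 1/(14197976753/387696) = 387696/14197976753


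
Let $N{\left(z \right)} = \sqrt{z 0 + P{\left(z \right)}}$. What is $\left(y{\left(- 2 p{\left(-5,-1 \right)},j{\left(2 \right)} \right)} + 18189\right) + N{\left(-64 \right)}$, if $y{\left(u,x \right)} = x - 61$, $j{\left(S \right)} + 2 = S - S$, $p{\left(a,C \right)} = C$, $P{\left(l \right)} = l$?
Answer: $18126 + 8 i \approx 18126.0 + 8.0 i$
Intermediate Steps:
$N{\left(z \right)} = \sqrt{z}$ ($N{\left(z \right)} = \sqrt{z 0 + z} = \sqrt{0 + z} = \sqrt{z}$)
$j{\left(S \right)} = -2$ ($j{\left(S \right)} = -2 + \left(S - S\right) = -2 + 0 = -2$)
$y{\left(u,x \right)} = -61 + x$ ($y{\left(u,x \right)} = x - 61 = -61 + x$)
$\left(y{\left(- 2 p{\left(-5,-1 \right)},j{\left(2 \right)} \right)} + 18189\right) + N{\left(-64 \right)} = \left(\left(-61 - 2\right) + 18189\right) + \sqrt{-64} = \left(-63 + 18189\right) + 8 i = 18126 + 8 i$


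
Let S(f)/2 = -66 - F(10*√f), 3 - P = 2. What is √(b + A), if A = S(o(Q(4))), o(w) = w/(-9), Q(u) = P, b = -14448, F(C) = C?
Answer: 2*√(-32805 - 15*I)/3 ≈ 0.027606 - 120.75*I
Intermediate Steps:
P = 1 (P = 3 - 1*2 = 3 - 2 = 1)
Q(u) = 1
o(w) = -w/9 (o(w) = w*(-⅑) = -w/9)
S(f) = -132 - 20*√f (S(f) = 2*(-66 - 10*√f) = -132 - 20*√f)
A = -132 - 20*I/3 ≈ -132.0 - 6.6667*I
√(b + A) = √(-14448 + (-132 - 20*I/3)) = √(-14580 - 20*I/3)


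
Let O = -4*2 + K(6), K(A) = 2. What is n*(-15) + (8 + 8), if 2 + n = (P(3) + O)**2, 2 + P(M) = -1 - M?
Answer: -2114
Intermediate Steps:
P(M) = -3 - M (P(M) = -2 + (-1 - M) = -3 - M)
O = -6 (O = -4*2 + 2 = -8 + 2 = -6)
n = 142 (n = -2 + ((-3 - 1*3) - 6)**2 = -2 + ((-3 - 3) - 6)**2 = -2 + (-6 - 6)**2 = -2 + (-12)**2 = -2 + 144 = 142)
n*(-15) + (8 + 8) = 142*(-15) + (8 + 8) = -2130 + 16 = -2114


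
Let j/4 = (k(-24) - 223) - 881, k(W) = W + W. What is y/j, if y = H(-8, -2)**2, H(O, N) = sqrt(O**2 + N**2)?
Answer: -17/1152 ≈ -0.014757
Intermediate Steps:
k(W) = 2*W
H(O, N) = sqrt(N**2 + O**2)
y = 68 (y = (sqrt((-2)**2 + (-8)**2))**2 = (sqrt(4 + 64))**2 = (sqrt(68))**2 = (2*sqrt(17))**2 = 68)
j = -4608 (j = 4*((2*(-24) - 223) - 881) = 4*((-48 - 223) - 881) = 4*(-271 - 881) = 4*(-1152) = -4608)
y/j = 68/(-4608) = 68*(-1/4608) = -17/1152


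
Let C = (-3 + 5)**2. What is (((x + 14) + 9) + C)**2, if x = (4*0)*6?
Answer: 729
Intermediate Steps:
x = 0 (x = 0*6 = 0)
C = 4 (C = 2**2 = 4)
(((x + 14) + 9) + C)**2 = (((0 + 14) + 9) + 4)**2 = ((14 + 9) + 4)**2 = (23 + 4)**2 = 27**2 = 729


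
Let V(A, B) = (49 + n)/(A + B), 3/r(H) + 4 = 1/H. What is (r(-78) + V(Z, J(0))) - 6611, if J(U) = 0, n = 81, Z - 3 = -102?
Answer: -204918913/30987 ≈ -6613.1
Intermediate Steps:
Z = -99 (Z = 3 - 102 = -99)
r(H) = 3/(-4 + 1/H)
V(A, B) = 130/(A + B) (V(A, B) = (49 + 81)/(A + B) = 130/(A + B))
(r(-78) + V(Z, J(0))) - 6611 = (-3*(-78)/(-1 + 4*(-78)) + 130/(-99 + 0)) - 6611 = (-3*(-78)/(-1 - 312) + 130/(-99)) - 6611 = (-3*(-78)/(-313) + 130*(-1/99)) - 6611 = (-3*(-78)*(-1/313) - 130/99) - 6611 = (-234/313 - 130/99) - 6611 = -63856/30987 - 6611 = -204918913/30987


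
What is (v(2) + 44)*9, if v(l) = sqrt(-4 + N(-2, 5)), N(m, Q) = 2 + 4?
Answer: 396 + 9*sqrt(2) ≈ 408.73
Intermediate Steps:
N(m, Q) = 6
v(l) = sqrt(2) (v(l) = sqrt(-4 + 6) = sqrt(2))
(v(2) + 44)*9 = (sqrt(2) + 44)*9 = (44 + sqrt(2))*9 = 396 + 9*sqrt(2)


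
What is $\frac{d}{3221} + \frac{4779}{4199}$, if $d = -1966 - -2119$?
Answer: $\frac{16035606}{13524979} \approx 1.1856$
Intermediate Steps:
$d = 153$ ($d = -1966 + 2119 = 153$)
$\frac{d}{3221} + \frac{4779}{4199} = \frac{153}{3221} + \frac{4779}{4199} = \frac{16035606}{13524979}$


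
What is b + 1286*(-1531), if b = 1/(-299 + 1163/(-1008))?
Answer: -595690253638/302555 ≈ -1.9689e+6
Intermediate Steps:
b = -1008/302555 (b = 1/(-299 + 1163*(-1/1008)) = 1/(-299 - 1163/1008) = 1/(-302555/1008) = -1008/302555 ≈ -0.0033316)
b + 1286*(-1531) = -1008/302555 + 1286*(-1531) = -1008/302555 - 1968866 = -595690253638/302555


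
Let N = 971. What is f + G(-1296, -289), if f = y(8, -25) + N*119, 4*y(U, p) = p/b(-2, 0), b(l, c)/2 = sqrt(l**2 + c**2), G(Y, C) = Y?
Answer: 1828023/16 ≈ 1.1425e+5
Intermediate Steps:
b(l, c) = 2*sqrt(c**2 + l**2) (b(l, c) = 2*sqrt(l**2 + c**2) = 2*sqrt(c**2 + l**2))
y(U, p) = p/16 (y(U, p) = (p/((2*sqrt(0**2 + (-2)**2))))/4 = (p/((2*sqrt(0 + 4))))/4 = (p/((2*sqrt(4))))/4 = (p/((2*2)))/4 = (p/4)/4 = p/16)
f = 1848759/16 (f = (1/16)*(-25) + 971*119 = -25/16 + 115549 = 1848759/16 ≈ 1.1555e+5)
f + G(-1296, -289) = 1848759/16 - 1296 = 1828023/16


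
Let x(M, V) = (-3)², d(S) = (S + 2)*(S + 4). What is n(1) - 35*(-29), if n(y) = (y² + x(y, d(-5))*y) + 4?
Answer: 1029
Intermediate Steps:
d(S) = (2 + S)*(4 + S)
x(M, V) = 9
n(y) = 4 + y² + 9*y (n(y) = (y² + 9*y) + 4 = 4 + y² + 9*y)
n(1) - 35*(-29) = (4 + 1² + 9*1) - 35*(-29) = (4 + 1 + 9) + 1015 = 14 + 1015 = 1029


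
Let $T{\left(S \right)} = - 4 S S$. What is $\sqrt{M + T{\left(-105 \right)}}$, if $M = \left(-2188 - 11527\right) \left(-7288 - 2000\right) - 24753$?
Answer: $\sqrt{127316067} \approx 11283.0$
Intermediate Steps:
$T{\left(S \right)} = - 4 S^{2}$
$M = 127360167$ ($M = \left(-13715\right) \left(-9288\right) - 24753 = 127384920 - 24753 = 127360167$)
$\sqrt{M + T{\left(-105 \right)}} = \sqrt{127360167 - 4 \left(-105\right)^{2}} = \sqrt{127360167 - 44100} = \sqrt{127316067}$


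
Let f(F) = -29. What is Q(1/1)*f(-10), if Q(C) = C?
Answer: -29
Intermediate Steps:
Q(1/1)*f(-10) = -29/1 = 1*(-29) = -29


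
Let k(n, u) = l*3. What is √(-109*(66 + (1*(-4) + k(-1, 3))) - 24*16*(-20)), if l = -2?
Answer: 2*√394 ≈ 39.699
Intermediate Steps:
k(n, u) = -6 (k(n, u) = -2*3 = -6)
√(-109*(66 + (1*(-4) + k(-1, 3))) - 24*16*(-20)) = √(-109*(66 + (1*(-4) - 6)) - 24*16*(-20)) = √(-109*(66 + (-4 - 6)) - 384*(-20)) = √(-109*(66 - 10) + 7680) = √(-109*56 + 7680) = √(-6104 + 7680) = √1576 = 2*√394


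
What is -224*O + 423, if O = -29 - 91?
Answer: 27303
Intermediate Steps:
O = -120
-224*O + 423 = -224*(-120) + 423 = 26880 + 423 = 27303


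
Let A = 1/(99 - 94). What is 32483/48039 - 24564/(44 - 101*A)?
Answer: -5896284503/5716641 ≈ -1031.4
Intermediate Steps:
A = ⅕ (A = 1/5 = ⅕ ≈ 0.20000)
32483/48039 - 24564/(44 - 101*A) = 32483/48039 - 24564/(44 - 101*⅕) = 32483*(1/48039) - 24564/(44 - 101/5) = 32483/48039 - 24564/119/5 = 32483/48039 - 24564*5/119 = 32483/48039 - 122820/119 = -5896284503/5716641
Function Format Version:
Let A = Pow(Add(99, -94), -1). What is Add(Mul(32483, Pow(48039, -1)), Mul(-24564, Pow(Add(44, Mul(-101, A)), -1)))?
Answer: Rational(-5896284503, 5716641) ≈ -1031.4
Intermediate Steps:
A = Rational(1, 5) (A = Pow(5, -1) = Rational(1, 5) ≈ 0.20000)
Add(Mul(32483, Pow(48039, -1)), Mul(-24564, Pow(Add(44, Mul(-101, A)), -1))) = Add(Mul(32483, Pow(48039, -1)), Mul(-24564, Pow(Add(44, Mul(-101, Rational(1, 5))), -1))) = Add(Mul(32483, Rational(1, 48039)), Mul(-24564, Pow(Add(44, Rational(-101, 5)), -1))) = Add(Rational(32483, 48039), Mul(-24564, Pow(Rational(119, 5), -1))) = Add(Rational(32483, 48039), Mul(-24564, Rational(5, 119))) = Add(Rational(32483, 48039), Rational(-122820, 119)) = Rational(-5896284503, 5716641)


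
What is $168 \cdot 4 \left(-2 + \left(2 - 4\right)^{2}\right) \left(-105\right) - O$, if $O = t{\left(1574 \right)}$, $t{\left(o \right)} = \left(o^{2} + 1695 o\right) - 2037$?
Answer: $-5284489$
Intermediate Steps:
$t{\left(o \right)} = -2037 + o^{2} + 1695 o$
$O = 5143369$ ($O = -2037 + 1574^{2} + 1695 \cdot 1574 = -2037 + 2477476 + 2667930 = 5143369$)
$168 \cdot 4 \left(-2 + \left(2 - 4\right)^{2}\right) \left(-105\right) - O = 168 \cdot 4 \left(-2 + \left(2 - 4\right)^{2}\right) \left(-105\right) - 5143369 = 168 \cdot 4 \left(-2 + \left(-2\right)^{2}\right) \left(-105\right) - 5143369 = 168 \cdot 4 \left(-2 + 4\right) \left(-105\right) - 5143369 = 168 \cdot 4 \cdot 2 \left(-105\right) - 5143369 = 168 \cdot 8 \left(-105\right) - 5143369 = 1344 \left(-105\right) - 5143369 = -141120 - 5143369 = -5284489$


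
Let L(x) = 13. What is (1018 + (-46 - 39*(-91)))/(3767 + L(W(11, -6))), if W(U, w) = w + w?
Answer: 1507/1260 ≈ 1.1960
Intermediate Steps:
W(U, w) = 2*w
(1018 + (-46 - 39*(-91)))/(3767 + L(W(11, -6))) = (1018 + (-46 - 39*(-91)))/(3767 + 13) = (1018 + (-46 + 3549))/3780 = (1018 + 3503)*(1/3780) = 4521*(1/3780) = 1507/1260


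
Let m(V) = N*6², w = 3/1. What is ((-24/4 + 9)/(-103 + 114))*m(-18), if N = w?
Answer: 324/11 ≈ 29.455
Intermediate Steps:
w = 3 (w = 3*1 = 3)
N = 3
m(V) = 108 (m(V) = 3*6² = 3*36 = 108)
((-24/4 + 9)/(-103 + 114))*m(-18) = ((-24/4 + 9)/(-103 + 114))*108 = ((-24*¼ + 9)/11)*108 = ((-6 + 9)*(1/11))*108 = (3*(1/11))*108 = (3/11)*108 = 324/11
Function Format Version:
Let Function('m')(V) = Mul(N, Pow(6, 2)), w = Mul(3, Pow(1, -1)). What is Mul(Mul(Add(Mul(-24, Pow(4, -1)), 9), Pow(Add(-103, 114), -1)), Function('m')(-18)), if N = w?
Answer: Rational(324, 11) ≈ 29.455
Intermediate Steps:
w = 3 (w = Mul(3, 1) = 3)
N = 3
Function('m')(V) = 108 (Function('m')(V) = Mul(3, Pow(6, 2)) = Mul(3, 36) = 108)
Mul(Mul(Add(Mul(-24, Pow(4, -1)), 9), Pow(Add(-103, 114), -1)), Function('m')(-18)) = Mul(Mul(Add(Mul(-24, Pow(4, -1)), 9), Pow(Add(-103, 114), -1)), 108) = Mul(Mul(Add(Mul(-24, Rational(1, 4)), 9), Pow(11, -1)), 108) = Mul(Mul(Add(-6, 9), Rational(1, 11)), 108) = Mul(Mul(3, Rational(1, 11)), 108) = Mul(Rational(3, 11), 108) = Rational(324, 11)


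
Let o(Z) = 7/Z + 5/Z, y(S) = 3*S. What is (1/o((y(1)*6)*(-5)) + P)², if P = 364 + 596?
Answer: 3629025/4 ≈ 9.0726e+5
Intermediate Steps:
o(Z) = 12/Z
P = 960
(1/o((y(1)*6)*(-5)) + P)² = (1/(12/((((3*1)*6)*(-5)))) + 960)² = (1/(12/(((3*6)*(-5)))) + 960)² = (1/(12/((18*(-5)))) + 960)² = (1/(12/(-90)) + 960)² = (1/(12*(-1/90)) + 960)² = (1/(-2/15) + 960)² = (-15/2 + 960)² = (1905/2)² = 3629025/4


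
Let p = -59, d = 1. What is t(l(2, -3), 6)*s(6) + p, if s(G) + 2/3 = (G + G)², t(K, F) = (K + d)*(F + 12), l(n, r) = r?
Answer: -5219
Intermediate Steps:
t(K, F) = (1 + K)*(12 + F) (t(K, F) = (K + 1)*(F + 12) = (1 + K)*(12 + F))
s(G) = -⅔ + 4*G² (s(G) = -⅔ + (G + G)² = -⅔ + (2*G)² = -⅔ + 4*G²)
t(l(2, -3), 6)*s(6) + p = (12 + 6 + 12*(-3) + 6*(-3))*(-⅔ + 4*6²) - 59 = (12 + 6 - 36 - 18)*(-⅔ + 4*36) - 59 = -36*(-⅔ + 144) - 59 = -36*430/3 - 59 = -5160 - 59 = -5219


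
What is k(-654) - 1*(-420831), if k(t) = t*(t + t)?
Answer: 1276263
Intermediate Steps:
k(t) = 2*t**2 (k(t) = t*(2*t) = 2*t**2)
k(-654) - 1*(-420831) = 2*(-654)**2 - 1*(-420831) = 2*427716 + 420831 = 855432 + 420831 = 1276263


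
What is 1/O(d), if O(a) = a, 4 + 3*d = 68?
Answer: 3/64 ≈ 0.046875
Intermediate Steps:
d = 64/3 (d = -4/3 + (⅓)*68 = -4/3 + 68/3 = 64/3 ≈ 21.333)
1/O(d) = 1/(64/3) = 3/64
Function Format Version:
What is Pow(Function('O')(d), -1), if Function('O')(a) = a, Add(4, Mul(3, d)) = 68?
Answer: Rational(3, 64) ≈ 0.046875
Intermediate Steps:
d = Rational(64, 3) (d = Add(Rational(-4, 3), Mul(Rational(1, 3), 68)) = Add(Rational(-4, 3), Rational(68, 3)) = Rational(64, 3) ≈ 21.333)
Pow(Function('O')(d), -1) = Pow(Rational(64, 3), -1) = Rational(3, 64)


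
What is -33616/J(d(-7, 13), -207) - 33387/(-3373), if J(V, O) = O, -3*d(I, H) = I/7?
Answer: 120297877/698211 ≈ 172.29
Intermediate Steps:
d(I, H) = -I/21 (d(I, H) = -I/(3*7) = -I/21)
-33616/J(d(-7, 13), -207) - 33387/(-3373) = -33616/(-207) - 33387/(-3373) = -33616*(-1/207) - 33387*(-1/3373) = 33616/207 + 33387/3373 = 120297877/698211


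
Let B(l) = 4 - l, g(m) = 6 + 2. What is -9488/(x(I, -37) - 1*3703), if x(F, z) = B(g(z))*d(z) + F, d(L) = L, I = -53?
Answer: 1186/451 ≈ 2.6297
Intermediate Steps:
g(m) = 8
x(F, z) = F - 4*z (x(F, z) = (4 - 1*8)*z + F = (4 - 8)*z + F = -4*z + F = F - 4*z)
-9488/(x(I, -37) - 1*3703) = -9488/((-53 - 4*(-37)) - 1*3703) = -9488/((-53 + 148) - 3703) = -9488/(95 - 3703) = -9488/(-3608) = -9488*(-1/3608) = 1186/451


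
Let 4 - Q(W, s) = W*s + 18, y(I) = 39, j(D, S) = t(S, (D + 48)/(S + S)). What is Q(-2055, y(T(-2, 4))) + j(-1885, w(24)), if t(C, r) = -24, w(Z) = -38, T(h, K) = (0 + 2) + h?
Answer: 80107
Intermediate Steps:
T(h, K) = 2 + h
j(D, S) = -24
Q(W, s) = -14 - W*s (Q(W, s) = 4 - (W*s + 18) = 4 - (18 + W*s) = 4 + (-18 - W*s) = -14 - W*s)
Q(-2055, y(T(-2, 4))) + j(-1885, w(24)) = (-14 - 1*(-2055)*39) - 24 = (-14 + 80145) - 24 = 80131 - 24 = 80107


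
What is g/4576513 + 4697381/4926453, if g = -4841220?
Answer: -2352417580207/22545976198389 ≈ -0.10434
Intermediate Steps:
g/4576513 + 4697381/4926453 = -4841220/4576513 + 4697381/4926453 = -2352417580207/22545976198389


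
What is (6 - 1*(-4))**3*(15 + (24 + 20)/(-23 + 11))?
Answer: 34000/3 ≈ 11333.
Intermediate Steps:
(6 - 1*(-4))**3*(15 + (24 + 20)/(-23 + 11)) = (6 + 4)**3*(15 + 44/(-12)) = 10**3*(15 + 44*(-1/12)) = 1000*(15 - 11/3) = 1000*(34/3) = 34000/3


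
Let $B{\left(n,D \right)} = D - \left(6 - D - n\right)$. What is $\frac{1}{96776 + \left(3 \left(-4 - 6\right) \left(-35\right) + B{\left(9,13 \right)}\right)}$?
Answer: $\frac{1}{97855} \approx 1.0219 \cdot 10^{-5}$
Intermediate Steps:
$B{\left(n,D \right)} = -6 + n + 2 D$ ($B{\left(n,D \right)} = D - \left(6 - D - n\right) = D + \left(-6 + D + n\right) = -6 + n + 2 D$)
$\frac{1}{96776 + \left(3 \left(-4 - 6\right) \left(-35\right) + B{\left(9,13 \right)}\right)} = \frac{1}{96776 + \left(3 \left(-4 - 6\right) \left(-35\right) + \left(-6 + 9 + 2 \cdot 13\right)\right)} = \frac{1}{96776 + \left(3 \left(-10\right) \left(-35\right) + \left(-6 + 9 + 26\right)\right)} = \frac{1}{96776 + \left(\left(-30\right) \left(-35\right) + 29\right)} = \frac{1}{96776 + \left(1050 + 29\right)} = \frac{1}{96776 + 1079} = \frac{1}{97855}$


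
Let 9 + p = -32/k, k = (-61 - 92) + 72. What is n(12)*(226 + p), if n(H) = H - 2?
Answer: 176090/81 ≈ 2173.9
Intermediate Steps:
k = -81 (k = -153 + 72 = -81)
p = -697/81 (p = -9 - 32/(-81) = -9 - 32*(-1/81) = -9 + 32/81 = -697/81 ≈ -8.6049)
n(H) = -2 + H
n(12)*(226 + p) = (-2 + 12)*(226 - 697/81) = 10*(17609/81) = 176090/81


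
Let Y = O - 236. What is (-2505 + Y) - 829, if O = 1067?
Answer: -2503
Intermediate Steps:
Y = 831 (Y = 1067 - 236 = 831)
(-2505 + Y) - 829 = (-2505 + 831) - 829 = -1674 - 829 = -2503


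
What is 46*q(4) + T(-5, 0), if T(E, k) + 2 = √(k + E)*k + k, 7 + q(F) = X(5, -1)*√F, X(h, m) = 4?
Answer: 44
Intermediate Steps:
q(F) = -7 + 4*√F
T(E, k) = -2 + k + k*√(E + k) (T(E, k) = -2 + (√(k + E)*k + k) = -2 + (√(E + k)*k + k) = -2 + (k*√(E + k) + k) = -2 + (k + k*√(E + k)) = -2 + k + k*√(E + k))
46*q(4) + T(-5, 0) = 46*(-7 + 4*√4) + (-2 + 0 + 0*√(-5 + 0)) = 46*(-7 + 4*2) + (-2 + 0 + 0*√(-5)) = 46*(-7 + 8) + (-2 + 0 + 0*(I*√5)) = 46*1 + (-2 + 0 + 0) = 46 - 2 = 44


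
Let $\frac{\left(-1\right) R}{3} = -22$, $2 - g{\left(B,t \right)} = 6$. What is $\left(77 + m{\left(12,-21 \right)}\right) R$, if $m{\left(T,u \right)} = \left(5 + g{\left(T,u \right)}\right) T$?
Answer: $5874$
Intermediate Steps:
$g{\left(B,t \right)} = -4$ ($g{\left(B,t \right)} = 2 - 6 = -4$)
$m{\left(T,u \right)} = T$ ($m{\left(T,u \right)} = \left(5 - 4\right) T = 1 T = T$)
$R = 66$ ($R = \left(-3\right) \left(-22\right) = 66$)
$\left(77 + m{\left(12,-21 \right)}\right) R = \left(77 + 12\right) 66 = 89 \cdot 66 = 5874$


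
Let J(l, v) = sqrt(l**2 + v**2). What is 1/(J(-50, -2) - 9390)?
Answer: -15/140846 - sqrt(626)/44084798 ≈ -0.00010707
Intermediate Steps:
1/(J(-50, -2) - 9390) = 1/(sqrt((-50)**2 + (-2)**2) - 9390) = 1/(sqrt(2500 + 4) - 9390) = 1/(sqrt(2504) - 9390) = 1/(2*sqrt(626) - 9390) = 1/(-9390 + 2*sqrt(626))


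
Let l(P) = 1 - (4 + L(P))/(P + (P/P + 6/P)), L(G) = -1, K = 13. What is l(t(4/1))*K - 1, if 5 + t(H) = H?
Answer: 37/2 ≈ 18.500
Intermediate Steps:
t(H) = -5 + H
l(P) = 1 - 3/(1 + P + 6/P) (l(P) = 1 - (4 - 1)/(P + (P/P + 6/P)) = 1 - 3/(P + (1 + 6/P)) = 1 - 3/(1 + P + 6/P))
l(t(4/1))*K - 1 = ((6 + (-5 + 4/1)² - 2*(-5 + 4/1))/(6 + (-5 + 4/1) + (-5 + 4/1)²))*13 - 1 = ((6 + (-5 + 4*1)² - 2*(-5 + 4*1))/(6 + (-5 + 4*1) + (-5 + 4*1)²))*13 - 1 = ((6 + (-5 + 4)² - 2*(-5 + 4))/(6 + (-5 + 4) + (-5 + 4)²))*13 - 1 = ((6 + (-1)² - 2*(-1))/(6 - 1 + (-1)²))*13 - 1 = ((6 + 1 + 2)/(6 - 1 + 1))*13 - 1 = (9/6)*13 - 1 = ((⅙)*9)*13 - 1 = (3/2)*13 - 1 = 39/2 - 1 = 37/2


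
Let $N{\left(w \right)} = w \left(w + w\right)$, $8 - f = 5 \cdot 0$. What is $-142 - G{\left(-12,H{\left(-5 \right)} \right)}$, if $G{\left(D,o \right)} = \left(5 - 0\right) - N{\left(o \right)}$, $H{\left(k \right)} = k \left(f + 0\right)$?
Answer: $3053$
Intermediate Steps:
$f = 8$ ($f = 8 - 5 \cdot 0 = 8 - 0 = 8 + 0 = 8$)
$H{\left(k \right)} = 8 k$ ($H{\left(k \right)} = k \left(8 + 0\right) = k 8 = 8 k$)
$N{\left(w \right)} = 2 w^{2}$ ($N{\left(w \right)} = w 2 w = 2 w^{2}$)
$G{\left(D,o \right)} = 5 - 2 o^{2}$ ($G{\left(D,o \right)} = \left(5 - 0\right) - 2 o^{2} = \left(5 + 0\right) - 2 o^{2} = 5 - 2 o^{2}$)
$-142 - G{\left(-12,H{\left(-5 \right)} \right)} = -142 - \left(5 - 2 \left(8 \left(-5\right)\right)^{2}\right) = -142 - \left(5 - 2 \left(-40\right)^{2}\right) = -142 - \left(5 - 3200\right) = -142 - -3195 = -142 + 3195 = 3053$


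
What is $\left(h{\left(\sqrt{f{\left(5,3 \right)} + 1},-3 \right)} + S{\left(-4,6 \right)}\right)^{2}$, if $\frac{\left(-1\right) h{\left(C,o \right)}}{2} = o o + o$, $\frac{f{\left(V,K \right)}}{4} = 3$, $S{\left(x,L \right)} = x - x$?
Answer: $144$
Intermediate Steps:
$S{\left(x,L \right)} = 0$
$f{\left(V,K \right)} = 12$ ($f{\left(V,K \right)} = 4 \cdot 3 = 12$)
$h{\left(C,o \right)} = - 2 o - 2 o^{2}$ ($h{\left(C,o \right)} = - 2 \left(o o + o\right) = - 2 \left(o^{2} + o\right) = - 2 \left(o + o^{2}\right) = - 2 o - 2 o^{2}$)
$\left(h{\left(\sqrt{f{\left(5,3 \right)} + 1},-3 \right)} + S{\left(-4,6 \right)}\right)^{2} = \left(\left(-2\right) \left(-3\right) \left(1 - 3\right) + 0\right)^{2} = \left(\left(-2\right) \left(-3\right) \left(-2\right) + 0\right)^{2} = \left(-12 + 0\right)^{2} = \left(-12\right)^{2} = 144$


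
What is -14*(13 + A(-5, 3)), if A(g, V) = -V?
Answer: -140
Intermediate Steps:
-14*(13 + A(-5, 3)) = -14*(13 - 1*3) = -14*(13 - 3) = -14*10 = -140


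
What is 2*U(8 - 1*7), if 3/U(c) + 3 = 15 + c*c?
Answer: 6/13 ≈ 0.46154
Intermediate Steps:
U(c) = 3/(12 + c²) (U(c) = 3/(-3 + (15 + c*c)) = 3/(-3 + (15 + c²)) = 3/(12 + c²))
2*U(8 - 1*7) = 2*(3/(12 + (8 - 1*7)²)) = 2*(3/(12 + (8 - 7)²)) = 2*(3/(12 + 1²)) = 2*(3/(12 + 1)) = 2*(3/13) = 6/13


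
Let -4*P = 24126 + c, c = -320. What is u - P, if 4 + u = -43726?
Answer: -75557/2 ≈ -37779.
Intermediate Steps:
u = -43730 (u = -4 - 43726 = -43730)
P = -11903/2 (P = -(24126 - 320)/4 = -1/4*23806 = -11903/2 ≈ -5951.5)
u - P = -43730 - 1*(-11903/2) = -43730 + 11903/2 = -75557/2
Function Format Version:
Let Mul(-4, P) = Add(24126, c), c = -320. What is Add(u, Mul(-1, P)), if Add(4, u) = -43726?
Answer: Rational(-75557, 2) ≈ -37779.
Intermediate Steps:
u = -43730 (u = Add(-4, -43726) = -43730)
P = Rational(-11903, 2) (P = Mul(Rational(-1, 4), Add(24126, -320)) = Mul(Rational(-1, 4), 23806) = Rational(-11903, 2) ≈ -5951.5)
Add(u, Mul(-1, P)) = Add(-43730, Mul(-1, Rational(-11903, 2))) = Add(-43730, Rational(11903, 2)) = Rational(-75557, 2)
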